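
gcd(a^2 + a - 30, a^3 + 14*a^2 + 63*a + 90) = a + 6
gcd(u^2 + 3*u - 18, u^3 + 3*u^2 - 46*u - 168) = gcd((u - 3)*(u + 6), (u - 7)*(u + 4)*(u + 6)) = u + 6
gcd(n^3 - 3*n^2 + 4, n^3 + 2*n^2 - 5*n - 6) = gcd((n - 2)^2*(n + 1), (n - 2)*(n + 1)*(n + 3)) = n^2 - n - 2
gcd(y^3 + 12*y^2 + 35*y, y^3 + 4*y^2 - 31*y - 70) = y + 7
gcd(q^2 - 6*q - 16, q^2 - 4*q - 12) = q + 2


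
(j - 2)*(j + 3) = j^2 + j - 6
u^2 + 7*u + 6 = (u + 1)*(u + 6)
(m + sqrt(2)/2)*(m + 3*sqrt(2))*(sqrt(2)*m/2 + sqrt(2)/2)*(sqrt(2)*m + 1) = m^4 + m^3 + 4*sqrt(2)*m^3 + 4*sqrt(2)*m^2 + 13*m^2/2 + 3*sqrt(2)*m/2 + 13*m/2 + 3*sqrt(2)/2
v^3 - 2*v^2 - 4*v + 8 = (v - 2)^2*(v + 2)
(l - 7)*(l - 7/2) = l^2 - 21*l/2 + 49/2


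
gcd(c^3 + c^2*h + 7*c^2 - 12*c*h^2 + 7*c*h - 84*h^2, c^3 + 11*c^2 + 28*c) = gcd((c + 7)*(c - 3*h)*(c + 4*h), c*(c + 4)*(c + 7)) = c + 7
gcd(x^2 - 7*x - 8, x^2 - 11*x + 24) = x - 8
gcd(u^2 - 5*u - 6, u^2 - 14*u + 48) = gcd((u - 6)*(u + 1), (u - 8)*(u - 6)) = u - 6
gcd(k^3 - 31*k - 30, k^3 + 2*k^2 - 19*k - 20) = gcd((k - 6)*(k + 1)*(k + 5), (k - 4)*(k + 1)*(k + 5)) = k^2 + 6*k + 5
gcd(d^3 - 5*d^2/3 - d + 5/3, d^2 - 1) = d^2 - 1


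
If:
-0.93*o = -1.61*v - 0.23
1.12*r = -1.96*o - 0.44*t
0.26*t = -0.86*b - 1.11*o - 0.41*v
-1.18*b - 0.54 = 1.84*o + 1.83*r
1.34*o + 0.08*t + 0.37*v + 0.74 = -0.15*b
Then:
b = 0.29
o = -0.59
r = 0.11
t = 2.34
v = -0.48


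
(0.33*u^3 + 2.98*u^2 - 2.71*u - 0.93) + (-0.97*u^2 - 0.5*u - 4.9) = 0.33*u^3 + 2.01*u^2 - 3.21*u - 5.83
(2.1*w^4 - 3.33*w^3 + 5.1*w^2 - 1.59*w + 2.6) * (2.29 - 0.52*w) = -1.092*w^5 + 6.5406*w^4 - 10.2777*w^3 + 12.5058*w^2 - 4.9931*w + 5.954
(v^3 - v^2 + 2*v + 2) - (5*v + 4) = v^3 - v^2 - 3*v - 2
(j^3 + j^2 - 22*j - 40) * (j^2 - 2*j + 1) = j^5 - j^4 - 23*j^3 + 5*j^2 + 58*j - 40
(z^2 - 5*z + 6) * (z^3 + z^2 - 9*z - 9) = z^5 - 4*z^4 - 8*z^3 + 42*z^2 - 9*z - 54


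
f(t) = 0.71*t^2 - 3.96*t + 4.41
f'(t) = 1.42*t - 3.96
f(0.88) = 1.48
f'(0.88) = -2.71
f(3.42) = -0.83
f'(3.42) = 0.90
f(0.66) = 2.11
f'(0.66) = -3.02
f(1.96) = -0.62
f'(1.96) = -1.18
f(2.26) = -0.91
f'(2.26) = -0.75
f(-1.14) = 9.85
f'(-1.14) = -5.58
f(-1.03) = 9.24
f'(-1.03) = -5.42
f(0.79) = 1.72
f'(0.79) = -2.84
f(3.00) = -1.08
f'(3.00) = 0.30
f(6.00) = 6.21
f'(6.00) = 4.56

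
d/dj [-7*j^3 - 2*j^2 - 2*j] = -21*j^2 - 4*j - 2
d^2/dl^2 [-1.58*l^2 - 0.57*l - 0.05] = -3.16000000000000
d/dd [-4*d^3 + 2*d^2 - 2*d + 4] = -12*d^2 + 4*d - 2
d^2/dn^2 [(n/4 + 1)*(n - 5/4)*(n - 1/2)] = 3*n/2 + 9/8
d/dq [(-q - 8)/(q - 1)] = 9/(q - 1)^2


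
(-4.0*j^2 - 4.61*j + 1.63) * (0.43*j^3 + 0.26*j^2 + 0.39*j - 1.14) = -1.72*j^5 - 3.0223*j^4 - 2.0577*j^3 + 3.1859*j^2 + 5.8911*j - 1.8582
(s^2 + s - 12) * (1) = s^2 + s - 12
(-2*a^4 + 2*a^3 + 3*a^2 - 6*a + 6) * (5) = -10*a^4 + 10*a^3 + 15*a^2 - 30*a + 30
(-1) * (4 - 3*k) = 3*k - 4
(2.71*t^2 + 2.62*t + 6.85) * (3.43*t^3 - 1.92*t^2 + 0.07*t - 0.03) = 9.2953*t^5 + 3.7834*t^4 + 18.6548*t^3 - 13.0499*t^2 + 0.4009*t - 0.2055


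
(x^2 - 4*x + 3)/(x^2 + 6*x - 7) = (x - 3)/(x + 7)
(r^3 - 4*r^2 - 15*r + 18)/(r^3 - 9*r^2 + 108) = (r - 1)/(r - 6)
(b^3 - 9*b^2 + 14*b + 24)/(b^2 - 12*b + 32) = (b^2 - 5*b - 6)/(b - 8)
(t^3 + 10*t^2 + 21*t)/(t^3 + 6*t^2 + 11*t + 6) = t*(t + 7)/(t^2 + 3*t + 2)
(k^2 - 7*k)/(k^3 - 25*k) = (k - 7)/(k^2 - 25)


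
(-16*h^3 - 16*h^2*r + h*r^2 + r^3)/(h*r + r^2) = -16*h^2/r + r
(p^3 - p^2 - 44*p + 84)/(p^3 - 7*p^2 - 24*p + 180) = (p^2 + 5*p - 14)/(p^2 - p - 30)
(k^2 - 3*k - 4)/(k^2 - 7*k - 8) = (k - 4)/(k - 8)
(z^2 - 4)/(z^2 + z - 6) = (z + 2)/(z + 3)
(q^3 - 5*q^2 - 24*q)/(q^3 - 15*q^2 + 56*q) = (q + 3)/(q - 7)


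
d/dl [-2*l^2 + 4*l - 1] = 4 - 4*l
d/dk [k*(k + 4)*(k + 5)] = 3*k^2 + 18*k + 20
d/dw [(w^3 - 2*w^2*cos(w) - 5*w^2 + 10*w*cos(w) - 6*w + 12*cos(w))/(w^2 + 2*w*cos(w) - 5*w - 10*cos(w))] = (4*w^4*sin(w) + w^4 - 40*w^3*sin(w) + 4*w^3*cos(w) - 10*w^3 + 76*w^2*sin(w) - 4*w^2*cos(w)^2 - 40*w^2*cos(w) + 31*w^2 + 120*w*sin(w) + 40*w*cos(w)^2 + 76*w*cos(w) - 124*cos(w)^2 + 120*cos(w))/((w - 5)^2*(w + 2*cos(w))^2)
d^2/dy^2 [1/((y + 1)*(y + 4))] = 2*((y + 1)^2 + (y + 1)*(y + 4) + (y + 4)^2)/((y + 1)^3*(y + 4)^3)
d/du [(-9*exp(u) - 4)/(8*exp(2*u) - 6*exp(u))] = 2*(9*exp(2*u) + 8*exp(u) - 3)*exp(-u)/(16*exp(2*u) - 24*exp(u) + 9)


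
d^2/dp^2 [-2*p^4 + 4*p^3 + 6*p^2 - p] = -24*p^2 + 24*p + 12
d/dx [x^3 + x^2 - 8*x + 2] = 3*x^2 + 2*x - 8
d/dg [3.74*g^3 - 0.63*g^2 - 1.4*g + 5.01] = 11.22*g^2 - 1.26*g - 1.4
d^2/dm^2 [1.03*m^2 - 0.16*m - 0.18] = 2.06000000000000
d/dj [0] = 0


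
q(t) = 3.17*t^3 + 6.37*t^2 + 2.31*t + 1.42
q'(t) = 9.51*t^2 + 12.74*t + 2.31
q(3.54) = 230.05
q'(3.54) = 166.59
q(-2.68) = -20.04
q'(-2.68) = 36.47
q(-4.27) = -139.10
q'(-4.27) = 121.31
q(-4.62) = -185.89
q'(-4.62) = 146.44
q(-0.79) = 2.01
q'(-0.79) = -1.82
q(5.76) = 831.86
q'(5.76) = 391.21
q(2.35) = 83.17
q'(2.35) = 84.77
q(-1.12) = 2.37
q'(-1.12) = -0.03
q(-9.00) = -1814.33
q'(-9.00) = 657.96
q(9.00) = 2849.11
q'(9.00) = 887.28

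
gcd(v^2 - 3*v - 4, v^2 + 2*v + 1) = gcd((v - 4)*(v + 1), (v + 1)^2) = v + 1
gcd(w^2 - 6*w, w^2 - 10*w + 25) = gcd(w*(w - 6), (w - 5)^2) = 1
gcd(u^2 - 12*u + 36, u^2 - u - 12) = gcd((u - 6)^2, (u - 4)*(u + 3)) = 1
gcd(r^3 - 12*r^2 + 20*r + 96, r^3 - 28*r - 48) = r^2 - 4*r - 12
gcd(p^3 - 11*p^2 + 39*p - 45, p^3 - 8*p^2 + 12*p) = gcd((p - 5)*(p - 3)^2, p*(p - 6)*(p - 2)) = 1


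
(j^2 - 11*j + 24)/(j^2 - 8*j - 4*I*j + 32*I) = (j - 3)/(j - 4*I)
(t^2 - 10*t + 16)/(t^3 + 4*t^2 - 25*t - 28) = (t^2 - 10*t + 16)/(t^3 + 4*t^2 - 25*t - 28)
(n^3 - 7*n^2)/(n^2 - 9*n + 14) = n^2/(n - 2)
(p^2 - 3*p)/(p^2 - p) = (p - 3)/(p - 1)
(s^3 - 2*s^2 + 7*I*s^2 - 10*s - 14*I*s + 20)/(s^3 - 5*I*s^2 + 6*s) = (s^3 + s^2*(-2 + 7*I) - 2*s*(5 + 7*I) + 20)/(s*(s^2 - 5*I*s + 6))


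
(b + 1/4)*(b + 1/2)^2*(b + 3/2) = b^4 + 11*b^3/4 + 19*b^2/8 + 13*b/16 + 3/32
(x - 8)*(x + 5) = x^2 - 3*x - 40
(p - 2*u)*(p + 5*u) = p^2 + 3*p*u - 10*u^2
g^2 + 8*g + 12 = (g + 2)*(g + 6)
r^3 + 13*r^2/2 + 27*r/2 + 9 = (r + 3/2)*(r + 2)*(r + 3)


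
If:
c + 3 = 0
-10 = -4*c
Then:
No Solution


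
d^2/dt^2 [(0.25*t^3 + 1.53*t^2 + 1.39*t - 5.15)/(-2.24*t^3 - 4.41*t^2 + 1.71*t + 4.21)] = (3.5527136788005e-15*t^7 - 10.414656*t^6 - 47.5923839999999*t^5 + 164.247552*t^4 + 513.445896*t^3 + 144.05241*t^2 - 123.048054*t + 187.126812)/(11.239424*t^9 + 66.382848*t^8 + 104.950944*t^7 - 78.958551*t^6 - 329.647185*t^5 - 110.187756*t^4 + 304.593927*t^3 + 197.55846*t^2 - 90.924633*t - 74.618461)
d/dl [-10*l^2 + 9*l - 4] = 9 - 20*l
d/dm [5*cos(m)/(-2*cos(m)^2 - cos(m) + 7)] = 5*(2*sin(m)^2 - 9)*sin(m)/(cos(m) + cos(2*m) - 6)^2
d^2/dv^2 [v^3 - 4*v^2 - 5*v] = 6*v - 8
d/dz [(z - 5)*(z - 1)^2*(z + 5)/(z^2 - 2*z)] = 2*(z^5 - 4*z^4 + 4*z^3 - z^2 + 25*z - 25)/(z^2*(z^2 - 4*z + 4))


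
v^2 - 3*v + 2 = (v - 2)*(v - 1)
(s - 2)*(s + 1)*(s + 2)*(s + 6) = s^4 + 7*s^3 + 2*s^2 - 28*s - 24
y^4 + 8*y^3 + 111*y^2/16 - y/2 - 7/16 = (y - 1/4)*(y + 1/4)*(y + 1)*(y + 7)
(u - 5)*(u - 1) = u^2 - 6*u + 5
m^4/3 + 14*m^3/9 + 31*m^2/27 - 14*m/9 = m*(m/3 + 1)*(m - 2/3)*(m + 7/3)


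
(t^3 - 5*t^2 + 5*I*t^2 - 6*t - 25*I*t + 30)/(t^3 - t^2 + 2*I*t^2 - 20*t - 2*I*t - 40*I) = (t + 3*I)/(t + 4)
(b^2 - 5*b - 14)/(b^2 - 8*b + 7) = (b + 2)/(b - 1)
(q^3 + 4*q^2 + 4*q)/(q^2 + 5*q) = (q^2 + 4*q + 4)/(q + 5)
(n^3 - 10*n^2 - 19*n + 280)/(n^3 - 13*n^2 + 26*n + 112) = (n + 5)/(n + 2)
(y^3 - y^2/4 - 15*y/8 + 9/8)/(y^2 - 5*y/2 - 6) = (4*y^2 - 7*y + 3)/(4*(y - 4))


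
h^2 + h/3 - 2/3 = (h - 2/3)*(h + 1)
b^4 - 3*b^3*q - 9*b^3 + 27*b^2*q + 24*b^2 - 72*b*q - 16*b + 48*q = (b - 4)^2*(b - 1)*(b - 3*q)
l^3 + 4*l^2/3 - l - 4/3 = (l - 1)*(l + 1)*(l + 4/3)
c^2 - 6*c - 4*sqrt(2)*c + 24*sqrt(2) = (c - 6)*(c - 4*sqrt(2))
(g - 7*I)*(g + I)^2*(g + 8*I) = g^4 + 3*I*g^3 + 53*g^2 + 111*I*g - 56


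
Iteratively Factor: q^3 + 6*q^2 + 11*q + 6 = (q + 1)*(q^2 + 5*q + 6) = (q + 1)*(q + 3)*(q + 2)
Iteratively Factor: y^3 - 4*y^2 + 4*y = (y - 2)*(y^2 - 2*y) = (y - 2)^2*(y)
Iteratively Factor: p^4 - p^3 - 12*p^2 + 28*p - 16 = (p - 2)*(p^3 + p^2 - 10*p + 8) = (p - 2)^2*(p^2 + 3*p - 4) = (p - 2)^2*(p + 4)*(p - 1)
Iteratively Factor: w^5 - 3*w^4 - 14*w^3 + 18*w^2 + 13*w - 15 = (w - 5)*(w^4 + 2*w^3 - 4*w^2 - 2*w + 3) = (w - 5)*(w - 1)*(w^3 + 3*w^2 - w - 3) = (w - 5)*(w - 1)*(w + 3)*(w^2 - 1) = (w - 5)*(w - 1)*(w + 1)*(w + 3)*(w - 1)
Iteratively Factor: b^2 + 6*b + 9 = (b + 3)*(b + 3)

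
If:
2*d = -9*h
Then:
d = -9*h/2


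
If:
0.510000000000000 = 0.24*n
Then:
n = 2.12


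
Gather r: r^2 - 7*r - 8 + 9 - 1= r^2 - 7*r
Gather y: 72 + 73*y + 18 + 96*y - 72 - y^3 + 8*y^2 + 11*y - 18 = -y^3 + 8*y^2 + 180*y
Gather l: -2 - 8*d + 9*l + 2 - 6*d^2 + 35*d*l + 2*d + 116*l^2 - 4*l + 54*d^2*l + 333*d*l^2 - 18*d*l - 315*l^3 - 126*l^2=-6*d^2 - 6*d - 315*l^3 + l^2*(333*d - 10) + l*(54*d^2 + 17*d + 5)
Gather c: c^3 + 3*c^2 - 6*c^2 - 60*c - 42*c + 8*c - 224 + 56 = c^3 - 3*c^2 - 94*c - 168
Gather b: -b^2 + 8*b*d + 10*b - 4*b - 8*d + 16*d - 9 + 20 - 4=-b^2 + b*(8*d + 6) + 8*d + 7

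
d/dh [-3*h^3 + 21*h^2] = 3*h*(14 - 3*h)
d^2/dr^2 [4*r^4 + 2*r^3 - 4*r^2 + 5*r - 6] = 48*r^2 + 12*r - 8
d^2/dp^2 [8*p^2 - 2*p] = 16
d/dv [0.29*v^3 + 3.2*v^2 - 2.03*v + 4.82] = 0.87*v^2 + 6.4*v - 2.03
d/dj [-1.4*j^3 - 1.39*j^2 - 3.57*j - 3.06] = -4.2*j^2 - 2.78*j - 3.57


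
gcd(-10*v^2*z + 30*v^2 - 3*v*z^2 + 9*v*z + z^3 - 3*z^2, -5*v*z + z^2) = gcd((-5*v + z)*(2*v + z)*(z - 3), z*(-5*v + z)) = -5*v + z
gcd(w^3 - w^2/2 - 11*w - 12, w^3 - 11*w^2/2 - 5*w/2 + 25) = w + 2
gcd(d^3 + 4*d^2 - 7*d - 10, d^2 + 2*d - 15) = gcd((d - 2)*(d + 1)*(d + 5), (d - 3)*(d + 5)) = d + 5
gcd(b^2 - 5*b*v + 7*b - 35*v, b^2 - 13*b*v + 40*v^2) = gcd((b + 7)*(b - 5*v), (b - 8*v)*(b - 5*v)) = -b + 5*v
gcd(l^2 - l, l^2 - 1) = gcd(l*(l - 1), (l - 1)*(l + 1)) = l - 1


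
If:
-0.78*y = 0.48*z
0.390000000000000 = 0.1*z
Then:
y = -2.40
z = 3.90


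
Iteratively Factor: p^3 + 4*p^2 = (p)*(p^2 + 4*p) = p^2*(p + 4)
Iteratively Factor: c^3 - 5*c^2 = (c - 5)*(c^2) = c*(c - 5)*(c)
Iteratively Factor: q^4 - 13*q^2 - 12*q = (q)*(q^3 - 13*q - 12) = q*(q - 4)*(q^2 + 4*q + 3) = q*(q - 4)*(q + 3)*(q + 1)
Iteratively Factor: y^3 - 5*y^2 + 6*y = (y)*(y^2 - 5*y + 6) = y*(y - 2)*(y - 3)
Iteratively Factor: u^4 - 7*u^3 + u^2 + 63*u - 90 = (u - 2)*(u^3 - 5*u^2 - 9*u + 45) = (u - 5)*(u - 2)*(u^2 - 9) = (u - 5)*(u - 3)*(u - 2)*(u + 3)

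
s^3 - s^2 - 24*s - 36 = (s - 6)*(s + 2)*(s + 3)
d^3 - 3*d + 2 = (d - 1)^2*(d + 2)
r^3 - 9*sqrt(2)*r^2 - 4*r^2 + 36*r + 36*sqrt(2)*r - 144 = (r - 4)*(r - 6*sqrt(2))*(r - 3*sqrt(2))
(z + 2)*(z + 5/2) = z^2 + 9*z/2 + 5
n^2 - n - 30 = (n - 6)*(n + 5)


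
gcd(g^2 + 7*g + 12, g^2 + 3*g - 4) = g + 4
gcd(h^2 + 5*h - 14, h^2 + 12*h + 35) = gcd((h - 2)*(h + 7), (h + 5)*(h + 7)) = h + 7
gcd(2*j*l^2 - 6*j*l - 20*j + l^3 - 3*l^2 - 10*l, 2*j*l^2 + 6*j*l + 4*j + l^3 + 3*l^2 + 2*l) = 2*j*l + 4*j + l^2 + 2*l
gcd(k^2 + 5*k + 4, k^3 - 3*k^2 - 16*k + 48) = k + 4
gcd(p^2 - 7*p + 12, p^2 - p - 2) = 1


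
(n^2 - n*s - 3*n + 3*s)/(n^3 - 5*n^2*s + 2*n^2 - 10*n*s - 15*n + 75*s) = (-n + s)/(-n^2 + 5*n*s - 5*n + 25*s)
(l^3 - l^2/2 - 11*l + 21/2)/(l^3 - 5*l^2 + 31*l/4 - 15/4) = 2*(2*l^2 + l - 21)/(4*l^2 - 16*l + 15)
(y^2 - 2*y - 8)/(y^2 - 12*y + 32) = (y + 2)/(y - 8)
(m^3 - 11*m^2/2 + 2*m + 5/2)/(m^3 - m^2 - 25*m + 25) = (m + 1/2)/(m + 5)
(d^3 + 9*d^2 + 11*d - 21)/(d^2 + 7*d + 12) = (d^2 + 6*d - 7)/(d + 4)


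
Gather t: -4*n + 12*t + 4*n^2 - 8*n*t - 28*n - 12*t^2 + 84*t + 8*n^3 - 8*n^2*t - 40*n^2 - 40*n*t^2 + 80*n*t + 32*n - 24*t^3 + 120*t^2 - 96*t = 8*n^3 - 36*n^2 - 24*t^3 + t^2*(108 - 40*n) + t*(-8*n^2 + 72*n)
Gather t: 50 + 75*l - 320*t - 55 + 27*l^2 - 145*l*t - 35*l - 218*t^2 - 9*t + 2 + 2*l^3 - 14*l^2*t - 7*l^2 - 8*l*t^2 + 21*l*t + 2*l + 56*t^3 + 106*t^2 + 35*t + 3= 2*l^3 + 20*l^2 + 42*l + 56*t^3 + t^2*(-8*l - 112) + t*(-14*l^2 - 124*l - 294)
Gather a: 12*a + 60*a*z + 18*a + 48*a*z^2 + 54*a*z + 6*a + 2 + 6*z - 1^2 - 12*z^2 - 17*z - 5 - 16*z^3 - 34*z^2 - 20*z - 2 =a*(48*z^2 + 114*z + 36) - 16*z^3 - 46*z^2 - 31*z - 6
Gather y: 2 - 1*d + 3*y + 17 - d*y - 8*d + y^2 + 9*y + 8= -9*d + y^2 + y*(12 - d) + 27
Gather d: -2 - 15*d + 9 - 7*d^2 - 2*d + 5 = -7*d^2 - 17*d + 12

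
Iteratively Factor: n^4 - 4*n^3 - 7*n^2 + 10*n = (n + 2)*(n^3 - 6*n^2 + 5*n) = (n - 5)*(n + 2)*(n^2 - n) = n*(n - 5)*(n + 2)*(n - 1)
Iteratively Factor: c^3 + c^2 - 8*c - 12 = (c + 2)*(c^2 - c - 6) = (c + 2)^2*(c - 3)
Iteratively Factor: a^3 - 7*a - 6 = (a + 1)*(a^2 - a - 6) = (a + 1)*(a + 2)*(a - 3)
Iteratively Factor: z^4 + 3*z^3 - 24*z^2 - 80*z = (z + 4)*(z^3 - z^2 - 20*z) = (z - 5)*(z + 4)*(z^2 + 4*z) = z*(z - 5)*(z + 4)*(z + 4)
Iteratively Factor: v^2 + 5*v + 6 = (v + 2)*(v + 3)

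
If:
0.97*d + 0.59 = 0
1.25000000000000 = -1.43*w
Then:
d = -0.61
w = -0.87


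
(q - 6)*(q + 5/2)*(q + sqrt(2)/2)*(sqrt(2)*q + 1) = sqrt(2)*q^4 - 7*sqrt(2)*q^3/2 + 2*q^3 - 29*sqrt(2)*q^2/2 - 7*q^2 - 30*q - 7*sqrt(2)*q/4 - 15*sqrt(2)/2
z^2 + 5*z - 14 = (z - 2)*(z + 7)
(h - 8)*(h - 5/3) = h^2 - 29*h/3 + 40/3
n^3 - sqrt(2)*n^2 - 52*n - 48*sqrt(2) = (n - 6*sqrt(2))*(n + sqrt(2))*(n + 4*sqrt(2))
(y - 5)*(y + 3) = y^2 - 2*y - 15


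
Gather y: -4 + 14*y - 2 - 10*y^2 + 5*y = -10*y^2 + 19*y - 6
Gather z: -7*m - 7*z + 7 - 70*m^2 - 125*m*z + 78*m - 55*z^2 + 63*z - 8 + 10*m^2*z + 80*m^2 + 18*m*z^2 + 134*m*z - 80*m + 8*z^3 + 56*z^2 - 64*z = 10*m^2 - 9*m + 8*z^3 + z^2*(18*m + 1) + z*(10*m^2 + 9*m - 8) - 1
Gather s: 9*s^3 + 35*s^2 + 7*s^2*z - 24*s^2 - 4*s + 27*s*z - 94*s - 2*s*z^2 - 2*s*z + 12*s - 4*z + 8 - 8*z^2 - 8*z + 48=9*s^3 + s^2*(7*z + 11) + s*(-2*z^2 + 25*z - 86) - 8*z^2 - 12*z + 56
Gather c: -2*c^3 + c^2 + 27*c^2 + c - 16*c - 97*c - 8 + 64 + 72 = -2*c^3 + 28*c^2 - 112*c + 128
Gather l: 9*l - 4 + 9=9*l + 5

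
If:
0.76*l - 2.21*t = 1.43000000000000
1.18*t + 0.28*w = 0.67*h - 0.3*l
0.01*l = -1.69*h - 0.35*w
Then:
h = -0.203609457879661*w - 0.00636545977941573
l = 1.07576270272126 - 0.590001618337232*w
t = -0.202896484134071*w - 0.277113278702192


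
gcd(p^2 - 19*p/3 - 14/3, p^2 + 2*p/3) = p + 2/3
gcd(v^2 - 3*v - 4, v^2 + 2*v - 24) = v - 4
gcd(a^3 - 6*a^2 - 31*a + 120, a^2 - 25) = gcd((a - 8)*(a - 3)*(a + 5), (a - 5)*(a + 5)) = a + 5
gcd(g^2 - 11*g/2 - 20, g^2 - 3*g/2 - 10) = g + 5/2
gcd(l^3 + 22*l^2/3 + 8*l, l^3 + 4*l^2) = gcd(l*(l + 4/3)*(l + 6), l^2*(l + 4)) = l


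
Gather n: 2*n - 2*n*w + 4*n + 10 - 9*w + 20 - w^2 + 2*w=n*(6 - 2*w) - w^2 - 7*w + 30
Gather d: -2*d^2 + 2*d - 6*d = -2*d^2 - 4*d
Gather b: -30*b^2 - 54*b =-30*b^2 - 54*b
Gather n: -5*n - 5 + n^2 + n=n^2 - 4*n - 5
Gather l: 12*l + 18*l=30*l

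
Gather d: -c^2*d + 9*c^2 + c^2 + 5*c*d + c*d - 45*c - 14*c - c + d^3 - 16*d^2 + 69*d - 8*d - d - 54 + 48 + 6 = 10*c^2 - 60*c + d^3 - 16*d^2 + d*(-c^2 + 6*c + 60)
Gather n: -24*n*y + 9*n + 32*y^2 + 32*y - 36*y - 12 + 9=n*(9 - 24*y) + 32*y^2 - 4*y - 3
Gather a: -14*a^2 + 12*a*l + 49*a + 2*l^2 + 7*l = -14*a^2 + a*(12*l + 49) + 2*l^2 + 7*l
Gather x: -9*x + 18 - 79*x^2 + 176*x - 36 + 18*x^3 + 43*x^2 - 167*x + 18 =18*x^3 - 36*x^2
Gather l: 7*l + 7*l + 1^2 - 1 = 14*l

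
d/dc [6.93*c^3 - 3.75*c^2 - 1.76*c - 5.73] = 20.79*c^2 - 7.5*c - 1.76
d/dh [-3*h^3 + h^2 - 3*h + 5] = -9*h^2 + 2*h - 3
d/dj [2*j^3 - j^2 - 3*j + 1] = 6*j^2 - 2*j - 3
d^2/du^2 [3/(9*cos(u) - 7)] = 27*(9*sin(u)^2 - 7*cos(u) + 9)/(9*cos(u) - 7)^3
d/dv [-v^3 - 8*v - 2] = -3*v^2 - 8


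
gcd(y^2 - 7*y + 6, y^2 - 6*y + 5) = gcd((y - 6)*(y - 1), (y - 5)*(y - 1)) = y - 1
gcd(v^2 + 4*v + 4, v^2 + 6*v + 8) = v + 2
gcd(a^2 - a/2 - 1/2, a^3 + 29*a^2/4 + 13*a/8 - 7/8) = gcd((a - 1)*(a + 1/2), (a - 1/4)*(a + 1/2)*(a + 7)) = a + 1/2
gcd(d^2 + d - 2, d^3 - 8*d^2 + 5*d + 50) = d + 2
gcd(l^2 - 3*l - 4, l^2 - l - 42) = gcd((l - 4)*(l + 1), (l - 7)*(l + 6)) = 1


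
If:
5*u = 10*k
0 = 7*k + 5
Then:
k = -5/7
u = -10/7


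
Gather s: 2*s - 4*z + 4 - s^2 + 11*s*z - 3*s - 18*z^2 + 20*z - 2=-s^2 + s*(11*z - 1) - 18*z^2 + 16*z + 2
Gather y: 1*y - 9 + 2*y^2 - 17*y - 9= 2*y^2 - 16*y - 18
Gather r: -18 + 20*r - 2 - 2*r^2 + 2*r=-2*r^2 + 22*r - 20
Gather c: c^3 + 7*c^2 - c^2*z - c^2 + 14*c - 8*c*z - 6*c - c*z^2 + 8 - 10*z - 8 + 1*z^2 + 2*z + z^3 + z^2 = c^3 + c^2*(6 - z) + c*(-z^2 - 8*z + 8) + z^3 + 2*z^2 - 8*z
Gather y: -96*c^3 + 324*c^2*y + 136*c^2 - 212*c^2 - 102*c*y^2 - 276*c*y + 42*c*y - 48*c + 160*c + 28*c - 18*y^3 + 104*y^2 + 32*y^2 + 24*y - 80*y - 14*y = -96*c^3 - 76*c^2 + 140*c - 18*y^3 + y^2*(136 - 102*c) + y*(324*c^2 - 234*c - 70)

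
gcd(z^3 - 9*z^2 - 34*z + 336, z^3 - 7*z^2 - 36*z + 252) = z^2 - z - 42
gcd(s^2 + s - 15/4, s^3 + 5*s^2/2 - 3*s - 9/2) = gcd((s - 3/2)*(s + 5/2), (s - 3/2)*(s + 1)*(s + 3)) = s - 3/2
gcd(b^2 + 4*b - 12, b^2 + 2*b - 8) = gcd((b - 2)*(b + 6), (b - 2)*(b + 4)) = b - 2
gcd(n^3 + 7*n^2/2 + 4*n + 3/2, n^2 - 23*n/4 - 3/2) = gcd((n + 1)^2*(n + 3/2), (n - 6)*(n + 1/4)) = 1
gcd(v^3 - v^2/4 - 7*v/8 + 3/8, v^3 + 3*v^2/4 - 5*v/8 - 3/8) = v^2 + v/4 - 3/4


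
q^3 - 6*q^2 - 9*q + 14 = (q - 7)*(q - 1)*(q + 2)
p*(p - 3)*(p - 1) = p^3 - 4*p^2 + 3*p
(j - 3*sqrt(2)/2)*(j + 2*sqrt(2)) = j^2 + sqrt(2)*j/2 - 6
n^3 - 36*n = n*(n - 6)*(n + 6)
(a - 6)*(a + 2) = a^2 - 4*a - 12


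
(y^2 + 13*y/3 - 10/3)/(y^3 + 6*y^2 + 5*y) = (y - 2/3)/(y*(y + 1))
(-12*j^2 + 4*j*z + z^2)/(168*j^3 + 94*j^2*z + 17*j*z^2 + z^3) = (-2*j + z)/(28*j^2 + 11*j*z + z^2)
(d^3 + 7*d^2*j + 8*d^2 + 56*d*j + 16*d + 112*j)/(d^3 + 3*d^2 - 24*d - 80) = (d + 7*j)/(d - 5)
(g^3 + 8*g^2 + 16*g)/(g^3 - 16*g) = (g + 4)/(g - 4)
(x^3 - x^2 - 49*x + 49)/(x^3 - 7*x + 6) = (x^2 - 49)/(x^2 + x - 6)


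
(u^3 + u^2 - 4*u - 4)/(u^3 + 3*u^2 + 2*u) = (u - 2)/u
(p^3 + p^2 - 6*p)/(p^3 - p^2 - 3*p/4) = 4*(-p^2 - p + 6)/(-4*p^2 + 4*p + 3)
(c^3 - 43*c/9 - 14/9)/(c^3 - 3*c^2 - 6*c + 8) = (c^2 - 2*c - 7/9)/(c^2 - 5*c + 4)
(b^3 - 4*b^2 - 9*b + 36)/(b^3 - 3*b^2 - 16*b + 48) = (b + 3)/(b + 4)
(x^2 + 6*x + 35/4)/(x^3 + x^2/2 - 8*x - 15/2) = (x + 7/2)/(x^2 - 2*x - 3)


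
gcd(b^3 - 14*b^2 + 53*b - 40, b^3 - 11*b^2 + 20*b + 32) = b - 8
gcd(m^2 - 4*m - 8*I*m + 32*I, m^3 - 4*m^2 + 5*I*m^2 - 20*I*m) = m - 4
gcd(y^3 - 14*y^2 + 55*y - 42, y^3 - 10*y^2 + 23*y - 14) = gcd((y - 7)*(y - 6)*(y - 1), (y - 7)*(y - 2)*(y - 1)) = y^2 - 8*y + 7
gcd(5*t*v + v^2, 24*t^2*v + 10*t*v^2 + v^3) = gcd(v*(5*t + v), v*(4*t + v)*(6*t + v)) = v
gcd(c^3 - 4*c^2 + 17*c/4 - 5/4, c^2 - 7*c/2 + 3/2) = c - 1/2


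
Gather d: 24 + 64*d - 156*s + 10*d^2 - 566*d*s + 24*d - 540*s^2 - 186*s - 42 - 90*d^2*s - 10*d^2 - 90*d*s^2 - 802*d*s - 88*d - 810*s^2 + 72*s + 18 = -90*d^2*s + d*(-90*s^2 - 1368*s) - 1350*s^2 - 270*s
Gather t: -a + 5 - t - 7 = -a - t - 2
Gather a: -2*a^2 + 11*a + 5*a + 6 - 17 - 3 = -2*a^2 + 16*a - 14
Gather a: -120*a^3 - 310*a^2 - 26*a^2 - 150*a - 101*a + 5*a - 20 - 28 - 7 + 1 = -120*a^3 - 336*a^2 - 246*a - 54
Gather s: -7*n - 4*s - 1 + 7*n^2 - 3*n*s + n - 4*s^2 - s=7*n^2 - 6*n - 4*s^2 + s*(-3*n - 5) - 1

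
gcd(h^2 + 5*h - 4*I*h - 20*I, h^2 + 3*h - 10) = h + 5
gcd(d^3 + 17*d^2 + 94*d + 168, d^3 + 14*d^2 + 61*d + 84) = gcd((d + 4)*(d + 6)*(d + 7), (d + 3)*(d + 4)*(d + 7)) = d^2 + 11*d + 28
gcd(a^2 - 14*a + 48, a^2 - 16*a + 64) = a - 8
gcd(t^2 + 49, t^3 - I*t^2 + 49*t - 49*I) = t^2 + 49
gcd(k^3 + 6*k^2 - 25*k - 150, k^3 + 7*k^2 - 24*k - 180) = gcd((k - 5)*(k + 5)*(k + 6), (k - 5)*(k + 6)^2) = k^2 + k - 30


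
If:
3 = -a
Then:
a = -3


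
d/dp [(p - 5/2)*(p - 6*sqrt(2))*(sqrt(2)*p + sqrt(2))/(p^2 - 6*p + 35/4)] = 2*(2*sqrt(2)*p^2 - 14*sqrt(2)*p - 7*sqrt(2) + 108)/(4*p^2 - 28*p + 49)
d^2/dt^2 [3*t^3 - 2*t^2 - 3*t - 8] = 18*t - 4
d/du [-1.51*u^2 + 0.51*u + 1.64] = 0.51 - 3.02*u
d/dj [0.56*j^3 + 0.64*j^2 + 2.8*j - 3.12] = 1.68*j^2 + 1.28*j + 2.8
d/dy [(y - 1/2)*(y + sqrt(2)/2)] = 2*y - 1/2 + sqrt(2)/2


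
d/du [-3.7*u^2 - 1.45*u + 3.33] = -7.4*u - 1.45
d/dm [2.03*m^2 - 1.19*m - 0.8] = 4.06*m - 1.19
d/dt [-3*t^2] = -6*t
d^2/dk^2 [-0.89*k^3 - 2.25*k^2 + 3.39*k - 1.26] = -5.34*k - 4.5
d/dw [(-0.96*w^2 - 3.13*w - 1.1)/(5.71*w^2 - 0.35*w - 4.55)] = (18.2083*w^2 + 21.298*w + 13.8565)/(32.6041*w^4 - 3.997*w^3 - 51.8385*w^2 + 3.185*w + 20.7025)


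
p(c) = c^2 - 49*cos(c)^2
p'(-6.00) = 14.29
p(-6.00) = -9.17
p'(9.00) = -18.80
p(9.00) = 40.32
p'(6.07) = -8.12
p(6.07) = -9.96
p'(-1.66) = 5.38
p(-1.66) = 2.37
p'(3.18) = 10.12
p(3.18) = -38.82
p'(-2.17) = 41.30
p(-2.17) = -10.88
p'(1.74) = -12.79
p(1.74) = 1.64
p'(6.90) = 60.04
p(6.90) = 15.01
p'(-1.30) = -27.86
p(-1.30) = -1.82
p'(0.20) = 19.48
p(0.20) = -47.03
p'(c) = 2*c + 98*sin(c)*cos(c)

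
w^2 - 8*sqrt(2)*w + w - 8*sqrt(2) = (w + 1)*(w - 8*sqrt(2))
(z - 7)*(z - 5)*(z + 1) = z^3 - 11*z^2 + 23*z + 35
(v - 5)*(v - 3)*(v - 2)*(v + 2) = v^4 - 8*v^3 + 11*v^2 + 32*v - 60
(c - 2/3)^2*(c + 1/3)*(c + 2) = c^4 + c^3 - 2*c^2 + 4*c/27 + 8/27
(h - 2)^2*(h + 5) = h^3 + h^2 - 16*h + 20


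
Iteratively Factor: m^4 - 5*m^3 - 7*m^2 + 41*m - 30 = (m - 1)*(m^3 - 4*m^2 - 11*m + 30) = (m - 5)*(m - 1)*(m^2 + m - 6) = (m - 5)*(m - 2)*(m - 1)*(m + 3)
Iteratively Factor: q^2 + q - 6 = (q - 2)*(q + 3)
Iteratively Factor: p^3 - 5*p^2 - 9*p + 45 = (p - 3)*(p^2 - 2*p - 15) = (p - 5)*(p - 3)*(p + 3)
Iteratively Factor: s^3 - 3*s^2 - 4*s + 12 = (s - 3)*(s^2 - 4) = (s - 3)*(s + 2)*(s - 2)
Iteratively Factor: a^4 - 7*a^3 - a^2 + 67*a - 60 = (a + 3)*(a^3 - 10*a^2 + 29*a - 20) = (a - 1)*(a + 3)*(a^2 - 9*a + 20) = (a - 4)*(a - 1)*(a + 3)*(a - 5)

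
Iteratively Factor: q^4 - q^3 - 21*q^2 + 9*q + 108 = (q + 3)*(q^3 - 4*q^2 - 9*q + 36) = (q + 3)^2*(q^2 - 7*q + 12) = (q - 4)*(q + 3)^2*(q - 3)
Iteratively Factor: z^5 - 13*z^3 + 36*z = (z - 2)*(z^4 + 2*z^3 - 9*z^2 - 18*z) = (z - 2)*(z + 3)*(z^3 - z^2 - 6*z) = z*(z - 2)*(z + 3)*(z^2 - z - 6) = z*(z - 3)*(z - 2)*(z + 3)*(z + 2)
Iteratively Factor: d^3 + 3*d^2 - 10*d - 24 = (d + 2)*(d^2 + d - 12) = (d + 2)*(d + 4)*(d - 3)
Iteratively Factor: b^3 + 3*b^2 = (b)*(b^2 + 3*b) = b*(b + 3)*(b)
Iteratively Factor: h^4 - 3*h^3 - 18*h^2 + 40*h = (h + 4)*(h^3 - 7*h^2 + 10*h) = h*(h + 4)*(h^2 - 7*h + 10) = h*(h - 5)*(h + 4)*(h - 2)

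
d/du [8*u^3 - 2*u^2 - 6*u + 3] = 24*u^2 - 4*u - 6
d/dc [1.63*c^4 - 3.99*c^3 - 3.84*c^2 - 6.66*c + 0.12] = 6.52*c^3 - 11.97*c^2 - 7.68*c - 6.66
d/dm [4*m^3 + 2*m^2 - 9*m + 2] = 12*m^2 + 4*m - 9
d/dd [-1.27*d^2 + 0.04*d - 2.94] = 0.04 - 2.54*d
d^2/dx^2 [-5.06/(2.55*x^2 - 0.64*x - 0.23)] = (-65.8053*x^2 + 16.51584*x + 5.06*(5.1*x - 0.64)*(10.2*x - 1.28) + 5.93538)/(-2.55*x^2 + 0.64*x + 0.23)^3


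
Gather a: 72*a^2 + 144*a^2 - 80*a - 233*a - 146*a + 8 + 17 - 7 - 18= 216*a^2 - 459*a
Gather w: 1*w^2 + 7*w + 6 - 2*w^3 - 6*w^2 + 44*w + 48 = -2*w^3 - 5*w^2 + 51*w + 54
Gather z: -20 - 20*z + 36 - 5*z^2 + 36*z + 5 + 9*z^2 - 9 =4*z^2 + 16*z + 12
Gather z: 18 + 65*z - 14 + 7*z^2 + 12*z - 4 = 7*z^2 + 77*z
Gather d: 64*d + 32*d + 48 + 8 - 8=96*d + 48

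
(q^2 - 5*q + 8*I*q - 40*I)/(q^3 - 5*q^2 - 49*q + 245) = (q + 8*I)/(q^2 - 49)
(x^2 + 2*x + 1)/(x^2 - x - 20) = (x^2 + 2*x + 1)/(x^2 - x - 20)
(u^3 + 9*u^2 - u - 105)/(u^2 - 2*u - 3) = (u^2 + 12*u + 35)/(u + 1)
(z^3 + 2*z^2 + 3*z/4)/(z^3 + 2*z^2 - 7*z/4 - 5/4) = z*(2*z + 3)/(2*z^2 + 3*z - 5)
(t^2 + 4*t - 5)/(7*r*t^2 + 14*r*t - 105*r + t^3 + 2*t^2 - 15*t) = (t - 1)/(7*r*t - 21*r + t^2 - 3*t)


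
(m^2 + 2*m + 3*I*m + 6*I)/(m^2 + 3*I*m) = (m + 2)/m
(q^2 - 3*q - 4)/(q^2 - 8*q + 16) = (q + 1)/(q - 4)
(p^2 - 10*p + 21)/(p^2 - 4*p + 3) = (p - 7)/(p - 1)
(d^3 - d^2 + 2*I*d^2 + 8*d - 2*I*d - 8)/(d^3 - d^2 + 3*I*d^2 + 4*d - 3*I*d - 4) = (d - 2*I)/(d - I)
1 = 1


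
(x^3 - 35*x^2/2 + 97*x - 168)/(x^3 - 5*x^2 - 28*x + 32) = (x^2 - 19*x/2 + 21)/(x^2 + 3*x - 4)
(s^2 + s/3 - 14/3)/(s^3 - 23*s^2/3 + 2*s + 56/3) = (3*s + 7)/(3*s^2 - 17*s - 28)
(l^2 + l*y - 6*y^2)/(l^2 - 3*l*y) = (l^2 + l*y - 6*y^2)/(l*(l - 3*y))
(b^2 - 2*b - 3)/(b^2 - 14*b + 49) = (b^2 - 2*b - 3)/(b^2 - 14*b + 49)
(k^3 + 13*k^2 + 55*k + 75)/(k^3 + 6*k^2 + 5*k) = (k^2 + 8*k + 15)/(k*(k + 1))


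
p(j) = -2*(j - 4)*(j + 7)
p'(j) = -4*j - 6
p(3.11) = 18.00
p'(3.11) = -18.44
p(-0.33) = 57.76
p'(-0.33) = -4.68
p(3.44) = 11.69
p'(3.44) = -19.76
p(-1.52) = 60.50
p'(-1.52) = 0.08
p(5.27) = -31.17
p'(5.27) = -27.08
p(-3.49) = 52.58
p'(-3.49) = 7.96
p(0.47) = 52.74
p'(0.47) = -7.88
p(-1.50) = 60.50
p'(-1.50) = 0.00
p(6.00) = -52.00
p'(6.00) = -30.00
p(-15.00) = -304.00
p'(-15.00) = 54.00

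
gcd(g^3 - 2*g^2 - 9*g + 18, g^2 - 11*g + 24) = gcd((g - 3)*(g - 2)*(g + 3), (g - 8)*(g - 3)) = g - 3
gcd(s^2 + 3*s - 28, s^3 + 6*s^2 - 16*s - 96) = s - 4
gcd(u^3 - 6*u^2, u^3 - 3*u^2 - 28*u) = u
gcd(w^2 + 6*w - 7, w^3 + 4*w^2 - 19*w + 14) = w^2 + 6*w - 7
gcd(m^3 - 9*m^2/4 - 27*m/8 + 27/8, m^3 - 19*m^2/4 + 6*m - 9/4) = m^2 - 15*m/4 + 9/4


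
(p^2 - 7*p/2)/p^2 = (p - 7/2)/p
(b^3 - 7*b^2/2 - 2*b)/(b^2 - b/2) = (2*b^2 - 7*b - 4)/(2*b - 1)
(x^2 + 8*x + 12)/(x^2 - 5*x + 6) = (x^2 + 8*x + 12)/(x^2 - 5*x + 6)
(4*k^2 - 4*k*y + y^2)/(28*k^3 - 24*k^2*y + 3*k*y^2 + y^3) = 1/(7*k + y)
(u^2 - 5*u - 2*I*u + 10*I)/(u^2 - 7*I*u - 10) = (u - 5)/(u - 5*I)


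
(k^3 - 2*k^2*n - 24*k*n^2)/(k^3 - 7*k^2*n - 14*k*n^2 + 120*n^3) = k/(k - 5*n)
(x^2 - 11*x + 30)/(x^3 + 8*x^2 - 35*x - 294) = (x - 5)/(x^2 + 14*x + 49)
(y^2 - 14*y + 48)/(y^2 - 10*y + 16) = (y - 6)/(y - 2)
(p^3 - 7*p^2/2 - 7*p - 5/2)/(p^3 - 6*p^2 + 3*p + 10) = (p + 1/2)/(p - 2)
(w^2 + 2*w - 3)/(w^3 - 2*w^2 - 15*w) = (w - 1)/(w*(w - 5))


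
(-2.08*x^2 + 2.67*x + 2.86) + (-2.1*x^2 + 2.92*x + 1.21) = -4.18*x^2 + 5.59*x + 4.07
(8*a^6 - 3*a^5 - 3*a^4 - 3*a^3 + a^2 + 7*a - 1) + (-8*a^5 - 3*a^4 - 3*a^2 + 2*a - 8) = 8*a^6 - 11*a^5 - 6*a^4 - 3*a^3 - 2*a^2 + 9*a - 9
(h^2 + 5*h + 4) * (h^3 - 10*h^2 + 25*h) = h^5 - 5*h^4 - 21*h^3 + 85*h^2 + 100*h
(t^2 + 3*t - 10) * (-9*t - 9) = -9*t^3 - 36*t^2 + 63*t + 90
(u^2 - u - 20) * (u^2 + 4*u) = u^4 + 3*u^3 - 24*u^2 - 80*u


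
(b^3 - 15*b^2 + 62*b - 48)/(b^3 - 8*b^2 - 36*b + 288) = (b - 1)/(b + 6)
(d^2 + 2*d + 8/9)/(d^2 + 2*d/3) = (d + 4/3)/d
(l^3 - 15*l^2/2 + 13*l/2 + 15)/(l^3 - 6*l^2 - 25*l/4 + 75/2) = 2*(l + 1)/(2*l + 5)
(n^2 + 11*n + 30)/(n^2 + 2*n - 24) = (n + 5)/(n - 4)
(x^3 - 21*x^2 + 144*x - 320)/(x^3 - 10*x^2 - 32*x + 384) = (x - 5)/(x + 6)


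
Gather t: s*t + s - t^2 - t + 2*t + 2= s - t^2 + t*(s + 1) + 2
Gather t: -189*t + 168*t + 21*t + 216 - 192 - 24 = 0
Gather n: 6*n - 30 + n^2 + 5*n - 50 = n^2 + 11*n - 80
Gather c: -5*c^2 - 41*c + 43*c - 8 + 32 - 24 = -5*c^2 + 2*c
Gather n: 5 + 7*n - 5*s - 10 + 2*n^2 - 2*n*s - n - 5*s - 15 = 2*n^2 + n*(6 - 2*s) - 10*s - 20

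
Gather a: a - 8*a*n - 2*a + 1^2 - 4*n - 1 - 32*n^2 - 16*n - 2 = a*(-8*n - 1) - 32*n^2 - 20*n - 2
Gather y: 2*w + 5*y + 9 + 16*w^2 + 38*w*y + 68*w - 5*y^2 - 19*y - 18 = 16*w^2 + 70*w - 5*y^2 + y*(38*w - 14) - 9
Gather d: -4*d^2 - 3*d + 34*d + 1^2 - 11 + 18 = -4*d^2 + 31*d + 8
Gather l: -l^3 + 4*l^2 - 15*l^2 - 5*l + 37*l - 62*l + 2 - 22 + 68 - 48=-l^3 - 11*l^2 - 30*l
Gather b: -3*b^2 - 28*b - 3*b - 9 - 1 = -3*b^2 - 31*b - 10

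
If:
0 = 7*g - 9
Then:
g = 9/7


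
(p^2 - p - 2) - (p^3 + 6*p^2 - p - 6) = -p^3 - 5*p^2 + 4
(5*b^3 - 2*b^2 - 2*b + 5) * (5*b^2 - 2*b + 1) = 25*b^5 - 20*b^4 - b^3 + 27*b^2 - 12*b + 5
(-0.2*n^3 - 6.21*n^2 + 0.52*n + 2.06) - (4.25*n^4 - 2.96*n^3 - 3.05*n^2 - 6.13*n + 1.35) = -4.25*n^4 + 2.76*n^3 - 3.16*n^2 + 6.65*n + 0.71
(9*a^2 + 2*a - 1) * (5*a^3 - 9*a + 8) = 45*a^5 + 10*a^4 - 86*a^3 + 54*a^2 + 25*a - 8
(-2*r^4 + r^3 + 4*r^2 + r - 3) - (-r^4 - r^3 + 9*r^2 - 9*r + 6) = -r^4 + 2*r^3 - 5*r^2 + 10*r - 9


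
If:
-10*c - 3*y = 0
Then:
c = -3*y/10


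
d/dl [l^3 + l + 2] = 3*l^2 + 1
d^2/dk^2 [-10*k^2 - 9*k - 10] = -20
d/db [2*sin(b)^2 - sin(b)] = (4*sin(b) - 1)*cos(b)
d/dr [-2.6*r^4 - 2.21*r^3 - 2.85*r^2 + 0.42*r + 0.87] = -10.4*r^3 - 6.63*r^2 - 5.7*r + 0.42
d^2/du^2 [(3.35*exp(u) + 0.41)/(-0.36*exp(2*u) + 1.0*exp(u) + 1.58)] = (-0.43416*exp(4*u) - 1.418544*exp(3*u) - 10.99008*exp(2*u) + 3.950168*exp(u) - 7.71514)*exp(u)/(0.046656*exp(6*u) - 0.3888*exp(5*u) + 0.465696*exp(4*u) + 2.4128*exp(3*u) - 2.043888*exp(2*u) - 7.4892*exp(u) - 3.944312)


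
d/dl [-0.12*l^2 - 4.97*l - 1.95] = -0.24*l - 4.97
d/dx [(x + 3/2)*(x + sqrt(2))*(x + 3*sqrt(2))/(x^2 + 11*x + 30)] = (x^4 + 22*x^3 + 38*sqrt(2)*x^2 + 201*x^2/2 + 72*x + 240*sqrt(2)*x + 81 + 180*sqrt(2))/(x^4 + 22*x^3 + 181*x^2 + 660*x + 900)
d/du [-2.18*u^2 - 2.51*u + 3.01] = -4.36*u - 2.51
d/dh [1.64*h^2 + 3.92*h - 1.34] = 3.28*h + 3.92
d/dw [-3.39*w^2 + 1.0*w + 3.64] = 1.0 - 6.78*w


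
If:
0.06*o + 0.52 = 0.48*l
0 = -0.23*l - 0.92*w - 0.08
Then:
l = -4.0*w - 0.347826086956522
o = -32.0*w - 11.4492753623188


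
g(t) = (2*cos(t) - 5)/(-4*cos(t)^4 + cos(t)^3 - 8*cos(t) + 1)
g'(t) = (2*cos(t) - 5)*(-16*sin(t)*cos(t)^3 + 3*sin(t)*cos(t)^2 - 8*sin(t))/(-4*cos(t)^4 + cos(t)^3 - 8*cos(t) + 1)^2 - 2*sin(t)/(-4*cos(t)^4 + cos(t)^3 - 8*cos(t) + 1) = (-6*(1 - cos(2*t))^2 + 63*cos(t) - 63*cos(2*t)/2 + 21*cos(3*t) + 61/2)*sin(t)/(4*cos(t)^4 - cos(t)^3 + 8*cos(t) - 1)^2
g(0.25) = 0.33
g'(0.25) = 0.22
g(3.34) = -1.66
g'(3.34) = 0.87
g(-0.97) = 1.03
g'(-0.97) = -2.69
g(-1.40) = 13.01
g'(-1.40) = -291.60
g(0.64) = 0.52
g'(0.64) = 0.86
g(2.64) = -1.36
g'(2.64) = -0.86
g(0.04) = 0.30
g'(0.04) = 0.03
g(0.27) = 0.33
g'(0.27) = 0.24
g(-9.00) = -1.43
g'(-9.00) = 0.99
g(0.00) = 0.30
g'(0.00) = 0.00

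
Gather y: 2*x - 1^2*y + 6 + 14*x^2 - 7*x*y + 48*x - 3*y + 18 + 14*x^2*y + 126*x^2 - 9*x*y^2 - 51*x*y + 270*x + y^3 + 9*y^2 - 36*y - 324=140*x^2 + 320*x + y^3 + y^2*(9 - 9*x) + y*(14*x^2 - 58*x - 40) - 300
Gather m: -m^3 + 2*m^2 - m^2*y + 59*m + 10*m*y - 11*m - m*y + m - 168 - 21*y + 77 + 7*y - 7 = -m^3 + m^2*(2 - y) + m*(9*y + 49) - 14*y - 98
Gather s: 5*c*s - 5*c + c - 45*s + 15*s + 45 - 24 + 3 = -4*c + s*(5*c - 30) + 24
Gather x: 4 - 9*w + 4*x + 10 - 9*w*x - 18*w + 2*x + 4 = -27*w + x*(6 - 9*w) + 18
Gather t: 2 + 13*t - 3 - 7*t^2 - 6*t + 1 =-7*t^2 + 7*t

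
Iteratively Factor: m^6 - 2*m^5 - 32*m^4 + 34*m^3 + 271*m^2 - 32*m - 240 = (m + 4)*(m^5 - 6*m^4 - 8*m^3 + 66*m^2 + 7*m - 60) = (m + 3)*(m + 4)*(m^4 - 9*m^3 + 19*m^2 + 9*m - 20) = (m + 1)*(m + 3)*(m + 4)*(m^3 - 10*m^2 + 29*m - 20) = (m - 4)*(m + 1)*(m + 3)*(m + 4)*(m^2 - 6*m + 5) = (m - 4)*(m - 1)*(m + 1)*(m + 3)*(m + 4)*(m - 5)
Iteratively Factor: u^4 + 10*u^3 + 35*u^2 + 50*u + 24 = (u + 4)*(u^3 + 6*u^2 + 11*u + 6) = (u + 1)*(u + 4)*(u^2 + 5*u + 6) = (u + 1)*(u + 2)*(u + 4)*(u + 3)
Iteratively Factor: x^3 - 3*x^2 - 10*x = (x + 2)*(x^2 - 5*x) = x*(x + 2)*(x - 5)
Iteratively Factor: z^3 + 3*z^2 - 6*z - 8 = (z + 1)*(z^2 + 2*z - 8) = (z - 2)*(z + 1)*(z + 4)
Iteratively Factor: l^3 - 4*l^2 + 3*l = (l - 3)*(l^2 - l) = (l - 3)*(l - 1)*(l)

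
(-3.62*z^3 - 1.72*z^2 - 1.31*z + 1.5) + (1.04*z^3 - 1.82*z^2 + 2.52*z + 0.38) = -2.58*z^3 - 3.54*z^2 + 1.21*z + 1.88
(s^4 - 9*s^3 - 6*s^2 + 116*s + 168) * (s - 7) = s^5 - 16*s^4 + 57*s^3 + 158*s^2 - 644*s - 1176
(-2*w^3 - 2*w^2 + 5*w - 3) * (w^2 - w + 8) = -2*w^5 - 9*w^3 - 24*w^2 + 43*w - 24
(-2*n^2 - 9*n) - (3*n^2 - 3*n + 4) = -5*n^2 - 6*n - 4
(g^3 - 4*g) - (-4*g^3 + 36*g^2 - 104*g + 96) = 5*g^3 - 36*g^2 + 100*g - 96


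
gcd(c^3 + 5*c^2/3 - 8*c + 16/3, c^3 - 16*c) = c + 4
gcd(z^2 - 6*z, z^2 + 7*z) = z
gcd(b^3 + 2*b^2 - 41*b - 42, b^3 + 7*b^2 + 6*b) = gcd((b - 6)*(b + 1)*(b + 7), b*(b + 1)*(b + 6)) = b + 1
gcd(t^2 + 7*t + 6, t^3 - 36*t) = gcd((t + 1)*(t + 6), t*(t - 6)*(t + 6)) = t + 6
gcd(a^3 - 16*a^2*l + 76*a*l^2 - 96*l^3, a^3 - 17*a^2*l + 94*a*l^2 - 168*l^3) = a - 6*l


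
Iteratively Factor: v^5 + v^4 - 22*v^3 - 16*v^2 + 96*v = (v + 4)*(v^4 - 3*v^3 - 10*v^2 + 24*v) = (v - 4)*(v + 4)*(v^3 + v^2 - 6*v) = (v - 4)*(v - 2)*(v + 4)*(v^2 + 3*v) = v*(v - 4)*(v - 2)*(v + 4)*(v + 3)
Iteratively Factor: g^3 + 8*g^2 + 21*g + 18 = (g + 3)*(g^2 + 5*g + 6) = (g + 2)*(g + 3)*(g + 3)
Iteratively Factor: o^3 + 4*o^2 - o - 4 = (o - 1)*(o^2 + 5*o + 4) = (o - 1)*(o + 1)*(o + 4)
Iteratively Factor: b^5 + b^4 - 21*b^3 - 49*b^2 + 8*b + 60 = (b + 2)*(b^4 - b^3 - 19*b^2 - 11*b + 30) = (b + 2)^2*(b^3 - 3*b^2 - 13*b + 15) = (b - 1)*(b + 2)^2*(b^2 - 2*b - 15) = (b - 5)*(b - 1)*(b + 2)^2*(b + 3)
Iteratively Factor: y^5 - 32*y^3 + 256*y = (y + 4)*(y^4 - 4*y^3 - 16*y^2 + 64*y) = (y - 4)*(y + 4)*(y^3 - 16*y) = (y - 4)^2*(y + 4)*(y^2 + 4*y) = (y - 4)^2*(y + 4)^2*(y)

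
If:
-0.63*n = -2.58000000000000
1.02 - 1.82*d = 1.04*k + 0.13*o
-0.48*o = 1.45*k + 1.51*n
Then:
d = 0.117733990147783*o + 2.99740883090637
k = -0.331034482758621*o - 4.26469622331691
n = 4.10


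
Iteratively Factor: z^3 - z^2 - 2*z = (z)*(z^2 - z - 2) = z*(z + 1)*(z - 2)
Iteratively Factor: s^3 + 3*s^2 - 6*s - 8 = (s + 1)*(s^2 + 2*s - 8) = (s - 2)*(s + 1)*(s + 4)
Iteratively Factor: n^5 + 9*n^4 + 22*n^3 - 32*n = (n - 1)*(n^4 + 10*n^3 + 32*n^2 + 32*n) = (n - 1)*(n + 2)*(n^3 + 8*n^2 + 16*n) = (n - 1)*(n + 2)*(n + 4)*(n^2 + 4*n) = n*(n - 1)*(n + 2)*(n + 4)*(n + 4)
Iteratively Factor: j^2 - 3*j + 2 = (j - 2)*(j - 1)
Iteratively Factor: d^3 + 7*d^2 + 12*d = (d + 4)*(d^2 + 3*d) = (d + 3)*(d + 4)*(d)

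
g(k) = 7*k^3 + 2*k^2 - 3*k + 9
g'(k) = 21*k^2 + 4*k - 3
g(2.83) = 175.18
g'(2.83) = 176.51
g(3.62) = 356.41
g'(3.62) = 286.67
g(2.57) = 133.32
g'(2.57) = 145.98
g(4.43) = 643.53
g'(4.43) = 426.84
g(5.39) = 1147.07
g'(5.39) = 628.65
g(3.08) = 223.26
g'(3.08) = 208.53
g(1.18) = 19.75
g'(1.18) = 30.96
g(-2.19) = -48.36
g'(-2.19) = 88.96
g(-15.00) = -23121.00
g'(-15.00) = 4662.00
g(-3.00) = -153.00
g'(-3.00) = 174.00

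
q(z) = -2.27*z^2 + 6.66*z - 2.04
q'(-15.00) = 74.76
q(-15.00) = -612.69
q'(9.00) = -34.20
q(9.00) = -125.97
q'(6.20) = -21.49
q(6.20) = -48.01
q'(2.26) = -3.60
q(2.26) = 1.42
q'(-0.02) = 6.75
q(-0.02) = -2.17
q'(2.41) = -4.28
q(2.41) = 0.83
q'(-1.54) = 13.65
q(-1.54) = -17.68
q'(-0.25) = 7.80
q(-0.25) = -3.85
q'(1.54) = -0.33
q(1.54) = 2.83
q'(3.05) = -7.19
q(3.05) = -2.84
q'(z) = 6.66 - 4.54*z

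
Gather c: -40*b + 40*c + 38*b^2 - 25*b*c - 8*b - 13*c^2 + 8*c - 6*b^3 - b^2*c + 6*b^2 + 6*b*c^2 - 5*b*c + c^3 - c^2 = -6*b^3 + 44*b^2 - 48*b + c^3 + c^2*(6*b - 14) + c*(-b^2 - 30*b + 48)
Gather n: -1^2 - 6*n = -6*n - 1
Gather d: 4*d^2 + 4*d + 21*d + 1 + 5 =4*d^2 + 25*d + 6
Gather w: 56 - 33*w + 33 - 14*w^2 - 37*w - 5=-14*w^2 - 70*w + 84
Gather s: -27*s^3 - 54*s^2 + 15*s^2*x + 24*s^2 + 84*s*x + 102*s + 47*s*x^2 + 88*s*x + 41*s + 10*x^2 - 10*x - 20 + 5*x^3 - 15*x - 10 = -27*s^3 + s^2*(15*x - 30) + s*(47*x^2 + 172*x + 143) + 5*x^3 + 10*x^2 - 25*x - 30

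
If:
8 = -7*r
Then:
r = -8/7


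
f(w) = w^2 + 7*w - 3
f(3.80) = 38.04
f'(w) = 2*w + 7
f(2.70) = 23.19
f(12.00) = 225.00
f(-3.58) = -15.24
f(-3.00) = -15.00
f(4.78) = 53.31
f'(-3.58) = -0.16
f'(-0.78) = 5.44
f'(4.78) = 16.56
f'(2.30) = 11.60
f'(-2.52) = 1.96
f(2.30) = 18.39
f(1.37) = 8.47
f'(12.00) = 31.00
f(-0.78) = -7.85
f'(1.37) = 9.74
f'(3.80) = 14.60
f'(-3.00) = 1.00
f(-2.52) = -14.29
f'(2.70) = 12.40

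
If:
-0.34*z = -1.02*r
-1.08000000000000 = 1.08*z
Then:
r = -0.33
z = -1.00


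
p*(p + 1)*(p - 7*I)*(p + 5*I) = p^4 + p^3 - 2*I*p^3 + 35*p^2 - 2*I*p^2 + 35*p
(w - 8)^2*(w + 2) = w^3 - 14*w^2 + 32*w + 128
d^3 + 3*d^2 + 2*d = d*(d + 1)*(d + 2)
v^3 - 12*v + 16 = (v - 2)^2*(v + 4)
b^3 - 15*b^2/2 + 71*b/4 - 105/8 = (b - 7/2)*(b - 5/2)*(b - 3/2)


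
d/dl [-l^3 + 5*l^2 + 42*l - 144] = -3*l^2 + 10*l + 42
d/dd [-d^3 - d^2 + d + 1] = -3*d^2 - 2*d + 1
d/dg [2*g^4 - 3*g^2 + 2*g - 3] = 8*g^3 - 6*g + 2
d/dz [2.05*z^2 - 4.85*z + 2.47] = 4.1*z - 4.85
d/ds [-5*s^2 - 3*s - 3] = -10*s - 3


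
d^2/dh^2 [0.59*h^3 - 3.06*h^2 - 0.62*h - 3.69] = 3.54*h - 6.12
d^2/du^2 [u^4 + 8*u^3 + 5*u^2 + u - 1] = 12*u^2 + 48*u + 10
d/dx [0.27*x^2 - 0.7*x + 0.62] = 0.54*x - 0.7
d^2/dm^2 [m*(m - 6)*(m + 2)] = 6*m - 8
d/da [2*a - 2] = 2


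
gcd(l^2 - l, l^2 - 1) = l - 1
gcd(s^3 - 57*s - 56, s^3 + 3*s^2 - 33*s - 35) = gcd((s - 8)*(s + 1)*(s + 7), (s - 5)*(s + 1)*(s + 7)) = s^2 + 8*s + 7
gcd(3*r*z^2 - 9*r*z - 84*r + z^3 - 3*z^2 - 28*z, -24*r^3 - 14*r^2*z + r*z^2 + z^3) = 3*r + z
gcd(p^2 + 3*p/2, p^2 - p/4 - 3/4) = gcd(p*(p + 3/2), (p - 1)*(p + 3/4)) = 1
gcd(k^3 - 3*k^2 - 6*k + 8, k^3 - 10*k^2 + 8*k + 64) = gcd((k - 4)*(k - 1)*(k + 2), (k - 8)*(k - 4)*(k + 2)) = k^2 - 2*k - 8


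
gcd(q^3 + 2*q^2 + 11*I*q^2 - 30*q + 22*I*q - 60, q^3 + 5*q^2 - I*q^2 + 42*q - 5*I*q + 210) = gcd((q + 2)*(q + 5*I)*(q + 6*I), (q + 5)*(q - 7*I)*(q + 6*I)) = q + 6*I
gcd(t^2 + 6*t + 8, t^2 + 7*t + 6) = 1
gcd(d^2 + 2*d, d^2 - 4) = d + 2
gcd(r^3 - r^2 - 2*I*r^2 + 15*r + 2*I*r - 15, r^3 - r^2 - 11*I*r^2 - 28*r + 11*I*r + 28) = r - 1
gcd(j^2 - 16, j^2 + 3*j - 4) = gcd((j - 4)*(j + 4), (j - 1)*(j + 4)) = j + 4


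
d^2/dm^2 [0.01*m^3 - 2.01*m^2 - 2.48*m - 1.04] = 0.06*m - 4.02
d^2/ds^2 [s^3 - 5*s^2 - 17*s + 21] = 6*s - 10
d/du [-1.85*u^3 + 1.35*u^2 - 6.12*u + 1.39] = -5.55*u^2 + 2.7*u - 6.12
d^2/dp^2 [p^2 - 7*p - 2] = 2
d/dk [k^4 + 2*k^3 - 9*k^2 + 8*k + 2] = 4*k^3 + 6*k^2 - 18*k + 8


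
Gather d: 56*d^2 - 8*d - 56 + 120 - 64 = 56*d^2 - 8*d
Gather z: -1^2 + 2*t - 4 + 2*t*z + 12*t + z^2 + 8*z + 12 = 14*t + z^2 + z*(2*t + 8) + 7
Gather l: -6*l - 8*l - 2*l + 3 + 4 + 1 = 8 - 16*l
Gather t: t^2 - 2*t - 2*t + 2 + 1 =t^2 - 4*t + 3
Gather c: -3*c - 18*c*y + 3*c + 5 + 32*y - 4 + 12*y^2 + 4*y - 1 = -18*c*y + 12*y^2 + 36*y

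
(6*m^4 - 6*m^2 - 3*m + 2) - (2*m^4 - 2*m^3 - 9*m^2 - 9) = 4*m^4 + 2*m^3 + 3*m^2 - 3*m + 11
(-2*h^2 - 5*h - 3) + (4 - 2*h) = -2*h^2 - 7*h + 1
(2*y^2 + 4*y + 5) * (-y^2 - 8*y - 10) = -2*y^4 - 20*y^3 - 57*y^2 - 80*y - 50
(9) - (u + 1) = 8 - u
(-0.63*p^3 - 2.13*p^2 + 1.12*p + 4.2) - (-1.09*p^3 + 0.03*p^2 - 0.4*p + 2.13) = 0.46*p^3 - 2.16*p^2 + 1.52*p + 2.07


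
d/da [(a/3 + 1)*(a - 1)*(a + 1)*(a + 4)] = 4*a^3/3 + 7*a^2 + 22*a/3 - 7/3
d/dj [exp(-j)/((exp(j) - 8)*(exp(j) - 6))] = (-3*exp(2*j) + 28*exp(j) - 48)*exp(-j)/(exp(4*j) - 28*exp(3*j) + 292*exp(2*j) - 1344*exp(j) + 2304)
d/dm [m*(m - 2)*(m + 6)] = 3*m^2 + 8*m - 12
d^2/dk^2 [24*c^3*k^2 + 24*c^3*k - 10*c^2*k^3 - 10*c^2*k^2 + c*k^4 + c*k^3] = 2*c*(24*c^2 - 30*c*k - 10*c + 6*k^2 + 3*k)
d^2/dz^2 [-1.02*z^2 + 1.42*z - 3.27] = -2.04000000000000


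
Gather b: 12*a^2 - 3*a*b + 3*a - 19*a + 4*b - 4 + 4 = 12*a^2 - 16*a + b*(4 - 3*a)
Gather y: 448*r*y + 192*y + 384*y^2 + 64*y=384*y^2 + y*(448*r + 256)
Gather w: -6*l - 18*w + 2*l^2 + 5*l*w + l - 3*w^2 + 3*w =2*l^2 - 5*l - 3*w^2 + w*(5*l - 15)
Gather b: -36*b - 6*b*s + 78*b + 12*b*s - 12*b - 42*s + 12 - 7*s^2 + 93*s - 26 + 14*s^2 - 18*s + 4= b*(6*s + 30) + 7*s^2 + 33*s - 10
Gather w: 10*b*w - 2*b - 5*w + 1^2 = -2*b + w*(10*b - 5) + 1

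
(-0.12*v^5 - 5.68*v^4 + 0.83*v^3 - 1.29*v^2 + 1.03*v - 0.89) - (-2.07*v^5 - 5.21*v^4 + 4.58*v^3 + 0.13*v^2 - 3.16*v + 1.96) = 1.95*v^5 - 0.47*v^4 - 3.75*v^3 - 1.42*v^2 + 4.19*v - 2.85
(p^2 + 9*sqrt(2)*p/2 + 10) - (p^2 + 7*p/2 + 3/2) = -7*p/2 + 9*sqrt(2)*p/2 + 17/2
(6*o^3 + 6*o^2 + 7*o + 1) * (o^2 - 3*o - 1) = 6*o^5 - 12*o^4 - 17*o^3 - 26*o^2 - 10*o - 1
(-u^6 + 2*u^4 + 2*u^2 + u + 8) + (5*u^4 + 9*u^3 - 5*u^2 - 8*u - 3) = -u^6 + 7*u^4 + 9*u^3 - 3*u^2 - 7*u + 5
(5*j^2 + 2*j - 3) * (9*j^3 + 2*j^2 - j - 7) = 45*j^5 + 28*j^4 - 28*j^3 - 43*j^2 - 11*j + 21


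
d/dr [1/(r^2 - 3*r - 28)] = (3 - 2*r)/(-r^2 + 3*r + 28)^2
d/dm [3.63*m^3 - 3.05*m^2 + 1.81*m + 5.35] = 10.89*m^2 - 6.1*m + 1.81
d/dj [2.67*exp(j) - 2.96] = 2.67*exp(j)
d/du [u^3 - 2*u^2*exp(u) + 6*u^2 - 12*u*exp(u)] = -2*u^2*exp(u) + 3*u^2 - 16*u*exp(u) + 12*u - 12*exp(u)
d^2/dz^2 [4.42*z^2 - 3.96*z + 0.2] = 8.84000000000000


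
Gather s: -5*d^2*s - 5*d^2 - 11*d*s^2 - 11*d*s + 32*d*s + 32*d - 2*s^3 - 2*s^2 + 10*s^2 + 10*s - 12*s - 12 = -5*d^2 + 32*d - 2*s^3 + s^2*(8 - 11*d) + s*(-5*d^2 + 21*d - 2) - 12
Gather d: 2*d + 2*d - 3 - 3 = 4*d - 6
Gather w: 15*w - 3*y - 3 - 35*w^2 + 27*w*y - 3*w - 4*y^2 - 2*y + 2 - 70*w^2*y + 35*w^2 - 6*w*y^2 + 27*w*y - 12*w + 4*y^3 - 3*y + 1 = -70*w^2*y + w*(-6*y^2 + 54*y) + 4*y^3 - 4*y^2 - 8*y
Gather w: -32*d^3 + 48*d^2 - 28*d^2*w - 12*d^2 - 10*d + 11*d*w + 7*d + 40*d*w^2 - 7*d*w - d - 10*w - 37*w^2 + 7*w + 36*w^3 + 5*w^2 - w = -32*d^3 + 36*d^2 - 4*d + 36*w^3 + w^2*(40*d - 32) + w*(-28*d^2 + 4*d - 4)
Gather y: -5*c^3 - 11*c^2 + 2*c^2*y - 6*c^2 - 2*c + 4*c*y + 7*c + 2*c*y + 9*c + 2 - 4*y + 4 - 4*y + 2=-5*c^3 - 17*c^2 + 14*c + y*(2*c^2 + 6*c - 8) + 8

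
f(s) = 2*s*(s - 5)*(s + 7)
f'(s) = 2*s*(s - 5) + 2*s*(s + 7) + 2*(s - 5)*(s + 7) = 6*s^2 + 8*s - 70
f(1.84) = -102.80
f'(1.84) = -34.97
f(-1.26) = 90.55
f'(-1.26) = -70.55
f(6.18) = 192.23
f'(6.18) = 208.59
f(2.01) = -108.30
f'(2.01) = -29.68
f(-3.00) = 192.00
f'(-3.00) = -40.00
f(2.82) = -120.74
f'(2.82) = 0.27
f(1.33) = -81.32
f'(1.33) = -48.75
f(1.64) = -95.22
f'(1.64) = -40.74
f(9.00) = 1152.00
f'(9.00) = 488.00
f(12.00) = 3192.00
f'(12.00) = 890.00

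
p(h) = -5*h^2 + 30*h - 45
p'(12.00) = -90.00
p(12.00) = -405.00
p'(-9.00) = 120.00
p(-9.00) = -720.00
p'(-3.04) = 60.40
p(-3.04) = -182.41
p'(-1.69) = 46.90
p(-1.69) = -109.98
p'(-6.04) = 90.40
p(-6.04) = -408.61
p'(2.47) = 5.30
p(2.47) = -1.40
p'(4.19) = -11.90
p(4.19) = -7.08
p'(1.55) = 14.50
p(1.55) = -10.51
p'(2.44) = 5.60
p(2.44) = -1.57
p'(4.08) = -10.80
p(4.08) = -5.83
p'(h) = 30 - 10*h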